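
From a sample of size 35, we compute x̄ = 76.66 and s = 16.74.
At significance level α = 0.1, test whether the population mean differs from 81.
One-sample t-test:
H₀: μ = 81
H₁: μ ≠ 81
df = n - 1 = 34
t = (x̄ - μ₀) / (s/√n) = (76.66 - 81) / (16.74/√35) = -1.534
p-value = 0.1343

Since p-value > α = 0.1, we fail to reject H₀.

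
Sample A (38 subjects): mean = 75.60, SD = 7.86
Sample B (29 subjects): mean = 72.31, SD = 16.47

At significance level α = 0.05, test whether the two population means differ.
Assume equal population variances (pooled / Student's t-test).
Student's two-sample t-test (equal variances):
H₀: μ₁ = μ₂
H₁: μ₁ ≠ μ₂
df = n₁ + n₂ - 2 = 65
Pooled variance s_p² = [(n₁-1)s₁² + (n₂-1)s₂²] / (n₁ + n₂ - 2) = [(37)(7.86²) + (28)(16.47²)] / 65 = 152.0177
SE = √(s_p²(1/n₁ + 1/n₂)) = √(152.0177 × (1/38 + 1/29)) = 3.0401
t = (x̄₁ - x̄₂) / SE = (75.60 - 72.31) / 3.0401 = 3.29 / 3.0401 = 1.082
p-value = 0.2832

Since p-value > α = 0.05, we fail to reject H₀.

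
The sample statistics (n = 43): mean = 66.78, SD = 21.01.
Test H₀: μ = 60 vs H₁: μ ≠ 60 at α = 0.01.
One-sample t-test:
H₀: μ = 60
H₁: μ ≠ 60
df = n - 1 = 42
t = (x̄ - μ₀) / (s/√n) = (66.78 - 60) / (21.01/√43) = 2.116
p-value = 0.0403

Since p-value > α = 0.01, we fail to reject H₀.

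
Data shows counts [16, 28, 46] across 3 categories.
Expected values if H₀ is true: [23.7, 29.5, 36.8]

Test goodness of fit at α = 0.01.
Chi-square goodness of fit test:
H₀: observed counts match expected distribution
H₁: observed counts differ from expected distribution
df = k - 1 = 2
χ² = Σ(O - E)²/E
   = (16 - 23.7)²/23.7 + (28 - 29.5)²/29.5 + (46 - 36.8)²/36.8
   = 2.502 + 0.076 + 2.300
   = 4.88
p-value = 0.0872

Since p-value > α = 0.01, we fail to reject H₀.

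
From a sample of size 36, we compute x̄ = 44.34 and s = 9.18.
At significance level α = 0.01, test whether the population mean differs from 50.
One-sample t-test:
H₀: μ = 50
H₁: μ ≠ 50
df = n - 1 = 35
t = (x̄ - μ₀) / (s/√n) = (44.34 - 50) / (9.18/√36) = -3.699
p-value = 0.0007

Since p-value < α = 0.01, we reject H₀.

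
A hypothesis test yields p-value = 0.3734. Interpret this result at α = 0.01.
Since p = 0.3734 > α = 0.01, fail to reject H₀.
There is insufficient evidence to reject the null hypothesis; the result is not statistically significant at the 0.01 level.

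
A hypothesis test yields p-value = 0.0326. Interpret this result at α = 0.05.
Since p = 0.0326 < α = 0.05, reject H₀.
There is sufficient evidence to reject the null hypothesis; the result is statistically significant at the 0.05 level.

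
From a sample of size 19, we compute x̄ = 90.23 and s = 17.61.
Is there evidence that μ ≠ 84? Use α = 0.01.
One-sample t-test:
H₀: μ = 84
H₁: μ ≠ 84
df = n - 1 = 18
t = (x̄ - μ₀) / (s/√n) = (90.23 - 84) / (17.61/√19) = 1.542
p-value = 0.1405

Since p-value > α = 0.01, we fail to reject H₀.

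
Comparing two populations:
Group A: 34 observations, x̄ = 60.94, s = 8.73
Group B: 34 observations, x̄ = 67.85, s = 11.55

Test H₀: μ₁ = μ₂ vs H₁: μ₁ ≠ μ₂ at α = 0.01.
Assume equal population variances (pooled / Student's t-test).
Student's two-sample t-test (equal variances):
H₀: μ₁ = μ₂
H₁: μ₁ ≠ μ₂
df = n₁ + n₂ - 2 = 66
Pooled variance s_p² = [(n₁-1)s₁² + (n₂-1)s₂²] / (n₁ + n₂ - 2) = [(33)(8.73²) + (33)(11.55²)] / 66 = 104.8077
SE = √(s_p²(1/n₁ + 1/n₂)) = √(104.8077 × (1/34 + 1/34)) = 2.4830
t = (x̄₁ - x̄₂) / SE = (60.94 - 67.85) / 2.4830 = -6.91 / 2.4830 = -2.783
p-value = 0.0070

Since p-value < α = 0.01, we reject H₀.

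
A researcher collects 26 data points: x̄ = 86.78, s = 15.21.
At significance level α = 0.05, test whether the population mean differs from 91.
One-sample t-test:
H₀: μ = 91
H₁: μ ≠ 91
df = n - 1 = 25
t = (x̄ - μ₀) / (s/√n) = (86.78 - 91) / (15.21/√26) = -1.415
p-value = 0.1695

Since p-value > α = 0.05, we fail to reject H₀.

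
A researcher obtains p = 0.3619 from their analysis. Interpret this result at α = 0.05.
Since p = 0.3619 > α = 0.05, fail to reject H₀.
There is insufficient evidence to reject the null hypothesis; the result is not statistically significant at the 0.05 level.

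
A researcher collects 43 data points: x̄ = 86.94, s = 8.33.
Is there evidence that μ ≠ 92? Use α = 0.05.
One-sample t-test:
H₀: μ = 92
H₁: μ ≠ 92
df = n - 1 = 42
t = (x̄ - μ₀) / (s/√n) = (86.94 - 92) / (8.33/√43) = -3.983
p-value = 0.0003

Since p-value < α = 0.05, we reject H₀.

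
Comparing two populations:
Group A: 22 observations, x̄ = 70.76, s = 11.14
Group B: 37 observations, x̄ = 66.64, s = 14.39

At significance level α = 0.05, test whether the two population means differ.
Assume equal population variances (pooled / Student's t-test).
Student's two-sample t-test (equal variances):
H₀: μ₁ = μ₂
H₁: μ₁ ≠ μ₂
df = n₁ + n₂ - 2 = 57
Pooled variance s_p² = [(n₁-1)s₁² + (n₂-1)s₂²] / (n₁ + n₂ - 2) = [(21)(11.14²) + (36)(14.39²)] / 57 = 176.5033
SE = √(s_p²(1/n₁ + 1/n₂)) = √(176.5033 × (1/22 + 1/37)) = 3.5768
t = (x̄₁ - x̄₂) / SE = (70.76 - 66.64) / 3.5768 = 4.12 / 3.5768 = 1.152
p-value = 0.2542

Since p-value > α = 0.05, we fail to reject H₀.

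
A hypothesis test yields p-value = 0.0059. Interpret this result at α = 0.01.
Since p = 0.0059 < α = 0.01, reject H₀.
There is sufficient evidence to reject the null hypothesis; the result is statistically significant at the 0.01 level.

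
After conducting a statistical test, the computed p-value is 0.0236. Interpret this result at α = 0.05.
Since p = 0.0236 < α = 0.05, reject H₀.
There is sufficient evidence to reject the null hypothesis; the result is statistically significant at the 0.05 level.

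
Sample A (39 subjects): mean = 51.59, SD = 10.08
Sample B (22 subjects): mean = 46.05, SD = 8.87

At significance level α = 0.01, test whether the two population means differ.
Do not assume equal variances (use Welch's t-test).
Welch's two-sample t-test:
H₀: μ₁ = μ₂
H₁: μ₁ ≠ μ₂
s₁²/n₁ = 10.08²/39 = 2.6053,  s₂²/n₂ = 8.87²/22 = 3.5762
SE = √(s₁²/n₁ + s₂²/n₂) = √(2.6053 + 3.5762) = 2.4863
df (Welch-Satterthwaite) = (s₁²/n₁ + s₂²/n₂)² / [(s₁²/n₁)²/(n₁-1) + (s₂²/n₂)²/(n₂-1)] ≈ 48.51
t = (x̄₁ - x̄₂) / SE = (51.59 - 46.05) / 2.4863 = 5.54 / 2.4863 = 2.228
p-value = 0.0305

Since p-value > α = 0.01, we fail to reject H₀.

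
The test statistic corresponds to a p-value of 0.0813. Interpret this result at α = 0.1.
Since p = 0.0813 < α = 0.1, reject H₀.
There is sufficient evidence to reject the null hypothesis; the result is statistically significant at the 0.1 level.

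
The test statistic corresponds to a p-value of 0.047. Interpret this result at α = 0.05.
Since p = 0.047 < α = 0.05, reject H₀.
There is sufficient evidence to reject the null hypothesis; the result is statistically significant at the 0.05 level.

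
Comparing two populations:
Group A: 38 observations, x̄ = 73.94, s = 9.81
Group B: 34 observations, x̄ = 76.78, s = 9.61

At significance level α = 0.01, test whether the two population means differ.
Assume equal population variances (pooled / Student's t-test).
Student's two-sample t-test (equal variances):
H₀: μ₁ = μ₂
H₁: μ₁ ≠ μ₂
df = n₁ + n₂ - 2 = 70
Pooled variance s_p² = [(n₁-1)s₁² + (n₂-1)s₂²] / (n₁ + n₂ - 2) = [(37)(9.81²) + (33)(9.61²)] / 70 = 94.4051
SE = √(s_p²(1/n₁ + 1/n₂)) = √(94.4051 × (1/38 + 1/34)) = 2.2937
t = (x̄₁ - x̄₂) / SE = (73.94 - 76.78) / 2.2937 = -2.84 / 2.2937 = -1.238
p-value = 0.2198

Since p-value > α = 0.01, we fail to reject H₀.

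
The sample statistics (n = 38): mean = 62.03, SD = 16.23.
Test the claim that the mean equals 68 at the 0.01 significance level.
One-sample t-test:
H₀: μ = 68
H₁: μ ≠ 68
df = n - 1 = 37
t = (x̄ - μ₀) / (s/√n) = (62.03 - 68) / (16.23/√38) = -2.268
p-value = 0.0293

Since p-value > α = 0.01, we fail to reject H₀.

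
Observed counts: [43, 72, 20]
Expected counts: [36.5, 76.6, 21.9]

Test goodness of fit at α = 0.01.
Chi-square goodness of fit test:
H₀: observed counts match expected distribution
H₁: observed counts differ from expected distribution
df = k - 1 = 2
χ² = Σ(O - E)²/E
   = (43 - 36.5)²/36.5 + (72 - 76.6)²/76.6 + (20 - 21.9)²/21.9
   = 1.158 + 0.276 + 0.165
   = 1.60
p-value = 0.4496

Since p-value > α = 0.01, we fail to reject H₀.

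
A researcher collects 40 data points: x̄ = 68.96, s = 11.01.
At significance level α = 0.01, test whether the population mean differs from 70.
One-sample t-test:
H₀: μ = 70
H₁: μ ≠ 70
df = n - 1 = 39
t = (x̄ - μ₀) / (s/√n) = (68.96 - 70) / (11.01/√40) = -0.597
p-value = 0.5537

Since p-value > α = 0.01, we fail to reject H₀.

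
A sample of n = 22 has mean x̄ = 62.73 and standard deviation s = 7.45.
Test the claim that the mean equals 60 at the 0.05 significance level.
One-sample t-test:
H₀: μ = 60
H₁: μ ≠ 60
df = n - 1 = 21
t = (x̄ - μ₀) / (s/√n) = (62.73 - 60) / (7.45/√22) = 1.719
p-value = 0.1004

Since p-value > α = 0.05, we fail to reject H₀.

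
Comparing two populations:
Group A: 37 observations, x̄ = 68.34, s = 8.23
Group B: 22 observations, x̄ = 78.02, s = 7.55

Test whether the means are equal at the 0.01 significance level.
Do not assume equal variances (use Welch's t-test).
Welch's two-sample t-test:
H₀: μ₁ = μ₂
H₁: μ₁ ≠ μ₂
s₁²/n₁ = 8.23²/37 = 1.8306,  s₂²/n₂ = 7.55²/22 = 2.5910
SE = √(s₁²/n₁ + s₂²/n₂) = √(1.8306 + 2.5910) = 2.1028
df (Welch-Satterthwaite) = (s₁²/n₁ + s₂²/n₂)² / [(s₁²/n₁)²/(n₁-1) + (s₂²/n₂)²/(n₂-1)] ≈ 47.36
t = (x̄₁ - x̄₂) / SE = (68.34 - 78.02) / 2.1028 = -9.68 / 2.1028 = -4.603
p-value < 0.0001

Since p-value < α = 0.01, we reject H₀.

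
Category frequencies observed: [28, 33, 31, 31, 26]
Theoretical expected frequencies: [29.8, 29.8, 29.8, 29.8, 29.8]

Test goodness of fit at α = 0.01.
Chi-square goodness of fit test:
H₀: observed counts match expected distribution
H₁: observed counts differ from expected distribution
df = k - 1 = 4
χ² = Σ(O - E)²/E
   = (28 - 29.8)²/29.8 + (33 - 29.8)²/29.8 + (31 - 29.8)²/29.8 + (31 - 29.8)²/29.8 + (26 - 29.8)²/29.8
   = 0.109 + 0.344 + 0.048 + 0.048 + 0.485
   = 1.03
p-value = 0.9047

Since p-value > α = 0.01, we fail to reject H₀.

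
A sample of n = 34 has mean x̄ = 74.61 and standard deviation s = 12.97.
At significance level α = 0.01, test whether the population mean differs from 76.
One-sample t-test:
H₀: μ = 76
H₁: μ ≠ 76
df = n - 1 = 33
t = (x̄ - μ₀) / (s/√n) = (74.61 - 76) / (12.97/√34) = -0.625
p-value = 0.5363

Since p-value > α = 0.01, we fail to reject H₀.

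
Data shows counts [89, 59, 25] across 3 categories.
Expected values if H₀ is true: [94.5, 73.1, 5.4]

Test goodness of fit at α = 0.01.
Chi-square goodness of fit test:
H₀: observed counts match expected distribution
H₁: observed counts differ from expected distribution
df = k - 1 = 2
χ² = Σ(O - E)²/E
   = (89 - 94.5)²/94.5 + (59 - 73.1)²/73.1 + (25 - 5.4)²/5.4
   = 0.320 + 2.720 + 71.141
   = 74.18
p-value < 0.0001

Since p-value < α = 0.01, we reject H₀.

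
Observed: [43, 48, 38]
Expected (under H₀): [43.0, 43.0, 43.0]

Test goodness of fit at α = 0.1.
Chi-square goodness of fit test:
H₀: observed counts match expected distribution
H₁: observed counts differ from expected distribution
df = k - 1 = 2
χ² = Σ(O - E)²/E
   = (43 - 43.0)²/43.0 + (48 - 43.0)²/43.0 + (38 - 43.0)²/43.0
   = 0.000 + 0.581 + 0.581
   = 1.16
p-value = 0.5591

Since p-value > α = 0.1, we fail to reject H₀.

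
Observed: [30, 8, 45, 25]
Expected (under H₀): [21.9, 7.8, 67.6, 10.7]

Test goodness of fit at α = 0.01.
Chi-square goodness of fit test:
H₀: observed counts match expected distribution
H₁: observed counts differ from expected distribution
df = k - 1 = 3
χ² = Σ(O - E)²/E
   = (30 - 21.9)²/21.9 + (8 - 7.8)²/7.8 + (45 - 67.6)²/67.6 + (25 - 10.7)²/10.7
   = 2.996 + 0.005 + 7.556 + 19.111
   = 29.67
p-value < 0.0001

Since p-value < α = 0.01, we reject H₀.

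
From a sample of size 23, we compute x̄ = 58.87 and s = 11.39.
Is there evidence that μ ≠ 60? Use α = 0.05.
One-sample t-test:
H₀: μ = 60
H₁: μ ≠ 60
df = n - 1 = 22
t = (x̄ - μ₀) / (s/√n) = (58.87 - 60) / (11.39/√23) = -0.476
p-value = 0.6389

Since p-value > α = 0.05, we fail to reject H₀.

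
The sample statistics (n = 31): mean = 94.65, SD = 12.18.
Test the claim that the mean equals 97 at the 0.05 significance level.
One-sample t-test:
H₀: μ = 97
H₁: μ ≠ 97
df = n - 1 = 30
t = (x̄ - μ₀) / (s/√n) = (94.65 - 97) / (12.18/√31) = -1.074
p-value = 0.2913

Since p-value > α = 0.05, we fail to reject H₀.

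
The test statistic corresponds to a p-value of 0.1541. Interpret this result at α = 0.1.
Since p = 0.1541 > α = 0.1, fail to reject H₀.
There is insufficient evidence to reject the null hypothesis; the result is not statistically significant at the 0.1 level.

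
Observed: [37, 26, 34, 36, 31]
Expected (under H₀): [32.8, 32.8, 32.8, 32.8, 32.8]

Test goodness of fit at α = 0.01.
Chi-square goodness of fit test:
H₀: observed counts match expected distribution
H₁: observed counts differ from expected distribution
df = k - 1 = 4
χ² = Σ(O - E)²/E
   = (37 - 32.8)²/32.8 + (26 - 32.8)²/32.8 + (34 - 32.8)²/32.8 + (36 - 32.8)²/32.8 + (31 - 32.8)²/32.8
   = 0.538 + 1.410 + 0.044 + 0.312 + 0.099
   = 2.40
p-value = 0.6622

Since p-value > α = 0.01, we fail to reject H₀.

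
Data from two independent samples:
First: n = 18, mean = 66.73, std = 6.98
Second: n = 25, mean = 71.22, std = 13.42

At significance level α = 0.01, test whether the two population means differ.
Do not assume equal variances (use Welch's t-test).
Welch's two-sample t-test:
H₀: μ₁ = μ₂
H₁: μ₁ ≠ μ₂
s₁²/n₁ = 6.98²/18 = 2.7067,  s₂²/n₂ = 13.42²/25 = 7.2039
SE = √(s₁²/n₁ + s₂²/n₂) = √(2.7067 + 7.2039) = 3.1481
df (Welch-Satterthwaite) = (s₁²/n₁ + s₂²/n₂)² / [(s₁²/n₁)²/(n₁-1) + (s₂²/n₂)²/(n₂-1)] ≈ 37.87
t = (x̄₁ - x̄₂) / SE = (66.73 - 71.22) / 3.1481 = -4.49 / 3.1481 = -1.426
p-value = 0.1620

Since p-value > α = 0.01, we fail to reject H₀.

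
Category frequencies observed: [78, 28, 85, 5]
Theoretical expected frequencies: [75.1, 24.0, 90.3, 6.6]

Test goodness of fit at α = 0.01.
Chi-square goodness of fit test:
H₀: observed counts match expected distribution
H₁: observed counts differ from expected distribution
df = k - 1 = 3
χ² = Σ(O - E)²/E
   = (78 - 75.1)²/75.1 + (28 - 24.0)²/24.0 + (85 - 90.3)²/90.3 + (5 - 6.6)²/6.6
   = 0.112 + 0.667 + 0.311 + 0.388
   = 1.48
p-value = 0.6874

Since p-value > α = 0.01, we fail to reject H₀.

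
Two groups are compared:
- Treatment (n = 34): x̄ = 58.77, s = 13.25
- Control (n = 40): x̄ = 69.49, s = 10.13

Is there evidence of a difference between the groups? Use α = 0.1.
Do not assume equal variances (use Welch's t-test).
Welch's two-sample t-test:
H₀: μ₁ = μ₂
H₁: μ₁ ≠ μ₂
s₁²/n₁ = 13.25²/34 = 5.1636,  s₂²/n₂ = 10.13²/40 = 2.5654
SE = √(s₁²/n₁ + s₂²/n₂) = √(5.1636 + 2.5654) = 2.7801
df (Welch-Satterthwaite) = (s₁²/n₁ + s₂²/n₂)² / [(s₁²/n₁)²/(n₁-1) + (s₂²/n₂)²/(n₂-1)] ≈ 61.16
t = (x̄₁ - x̄₂) / SE = (58.77 - 69.49) / 2.7801 = -10.72 / 2.7801 = -3.856
p-value = 0.0003

Since p-value < α = 0.1, we reject H₀.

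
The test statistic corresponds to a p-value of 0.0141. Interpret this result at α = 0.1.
Since p = 0.0141 < α = 0.1, reject H₀.
There is sufficient evidence to reject the null hypothesis; the result is statistically significant at the 0.1 level.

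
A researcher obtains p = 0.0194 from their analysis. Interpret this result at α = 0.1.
Since p = 0.0194 < α = 0.1, reject H₀.
There is sufficient evidence to reject the null hypothesis; the result is statistically significant at the 0.1 level.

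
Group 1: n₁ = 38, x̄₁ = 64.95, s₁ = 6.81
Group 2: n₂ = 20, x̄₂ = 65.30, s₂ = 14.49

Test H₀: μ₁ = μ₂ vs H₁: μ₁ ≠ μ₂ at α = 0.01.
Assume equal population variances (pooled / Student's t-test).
Student's two-sample t-test (equal variances):
H₀: μ₁ = μ₂
H₁: μ₁ ≠ μ₂
df = n₁ + n₂ - 2 = 56
Pooled variance s_p² = [(n₁-1)s₁² + (n₂-1)s₂²] / (n₁ + n₂ - 2) = [(37)(6.81²) + (19)(14.49²)] / 56 = 101.8778
SE = √(s_p²(1/n₁ + 1/n₂)) = √(101.8778 × (1/38 + 1/20)) = 2.7883
t = (x̄₁ - x̄₂) / SE = (64.95 - 65.30) / 2.7883 = -0.35 / 2.7883 = -0.126
p-value = 0.9006

Since p-value > α = 0.01, we fail to reject H₀.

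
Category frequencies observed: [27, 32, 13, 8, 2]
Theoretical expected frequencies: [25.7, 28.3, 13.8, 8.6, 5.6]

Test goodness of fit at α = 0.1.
Chi-square goodness of fit test:
H₀: observed counts match expected distribution
H₁: observed counts differ from expected distribution
df = k - 1 = 4
χ² = Σ(O - E)²/E
   = (27 - 25.7)²/25.7 + (32 - 28.3)²/28.3 + (13 - 13.8)²/13.8 + (8 - 8.6)²/8.6 + (2 - 5.6)²/5.6
   = 0.066 + 0.484 + 0.046 + 0.042 + 2.314
   = 2.95
p-value = 0.5659

Since p-value > α = 0.1, we fail to reject H₀.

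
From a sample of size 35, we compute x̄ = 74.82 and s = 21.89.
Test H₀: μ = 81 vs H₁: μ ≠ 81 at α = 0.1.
One-sample t-test:
H₀: μ = 81
H₁: μ ≠ 81
df = n - 1 = 34
t = (x̄ - μ₀) / (s/√n) = (74.82 - 81) / (21.89/√35) = -1.670
p-value = 0.1041

Since p-value > α = 0.1, we fail to reject H₀.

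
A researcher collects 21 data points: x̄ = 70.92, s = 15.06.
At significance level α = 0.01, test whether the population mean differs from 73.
One-sample t-test:
H₀: μ = 73
H₁: μ ≠ 73
df = n - 1 = 20
t = (x̄ - μ₀) / (s/√n) = (70.92 - 73) / (15.06/√21) = -0.633
p-value = 0.5340

Since p-value > α = 0.01, we fail to reject H₀.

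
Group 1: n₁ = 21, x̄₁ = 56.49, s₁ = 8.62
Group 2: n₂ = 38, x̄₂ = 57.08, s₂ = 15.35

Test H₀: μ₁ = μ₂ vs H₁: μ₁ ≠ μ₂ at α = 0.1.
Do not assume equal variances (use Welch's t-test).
Welch's two-sample t-test:
H₀: μ₁ = μ₂
H₁: μ₁ ≠ μ₂
s₁²/n₁ = 8.62²/21 = 3.5383,  s₂²/n₂ = 15.35²/38 = 6.2006
SE = √(s₁²/n₁ + s₂²/n₂) = √(3.5383 + 6.2006) = 3.1207
df (Welch-Satterthwaite) = (s₁²/n₁ + s₂²/n₂)² / [(s₁²/n₁)²/(n₁-1) + (s₂²/n₂)²/(n₂-1)] ≈ 56.96
t = (x̄₁ - x̄₂) / SE = (56.49 - 57.08) / 3.1207 = -0.59 / 3.1207 = -0.189
p-value = 0.8507

Since p-value > α = 0.1, we fail to reject H₀.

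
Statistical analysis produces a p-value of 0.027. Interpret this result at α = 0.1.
Since p = 0.027 < α = 0.1, reject H₀.
There is sufficient evidence to reject the null hypothesis; the result is statistically significant at the 0.1 level.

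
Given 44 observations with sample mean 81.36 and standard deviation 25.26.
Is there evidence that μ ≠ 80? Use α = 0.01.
One-sample t-test:
H₀: μ = 80
H₁: μ ≠ 80
df = n - 1 = 43
t = (x̄ - μ₀) / (s/√n) = (81.36 - 80) / (25.26/√44) = 0.357
p-value = 0.7227

Since p-value > α = 0.01, we fail to reject H₀.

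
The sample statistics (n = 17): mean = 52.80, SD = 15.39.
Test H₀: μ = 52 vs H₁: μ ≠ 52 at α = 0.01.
One-sample t-test:
H₀: μ = 52
H₁: μ ≠ 52
df = n - 1 = 16
t = (x̄ - μ₀) / (s/√n) = (52.80 - 52) / (15.39/√17) = 0.214
p-value = 0.8330

Since p-value > α = 0.01, we fail to reject H₀.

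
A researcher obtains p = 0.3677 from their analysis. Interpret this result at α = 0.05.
Since p = 0.3677 > α = 0.05, fail to reject H₀.
There is insufficient evidence to reject the null hypothesis; the result is not statistically significant at the 0.05 level.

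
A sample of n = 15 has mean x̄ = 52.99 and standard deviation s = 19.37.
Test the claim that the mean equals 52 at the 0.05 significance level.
One-sample t-test:
H₀: μ = 52
H₁: μ ≠ 52
df = n - 1 = 14
t = (x̄ - μ₀) / (s/√n) = (52.99 - 52) / (19.37/√15) = 0.198
p-value = 0.8459

Since p-value > α = 0.05, we fail to reject H₀.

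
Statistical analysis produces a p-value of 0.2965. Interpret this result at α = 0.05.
Since p = 0.2965 > α = 0.05, fail to reject H₀.
There is insufficient evidence to reject the null hypothesis; the result is not statistically significant at the 0.05 level.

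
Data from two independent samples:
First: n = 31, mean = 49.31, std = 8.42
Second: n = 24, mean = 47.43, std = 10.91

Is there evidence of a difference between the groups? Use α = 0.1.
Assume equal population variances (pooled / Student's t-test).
Student's two-sample t-test (equal variances):
H₀: μ₁ = μ₂
H₁: μ₁ ≠ μ₂
df = n₁ + n₂ - 2 = 53
Pooled variance s_p² = [(n₁-1)s₁² + (n₂-1)s₂²] / (n₁ + n₂ - 2) = [(30)(8.42²) + (23)(10.91²)] / 53 = 91.7837
SE = √(s_p²(1/n₁ + 1/n₂)) = √(91.7837 × (1/31 + 1/24)) = 2.6048
t = (x̄₁ - x̄₂) / SE = (49.31 - 47.43) / 2.6048 = 1.88 / 2.6048 = 0.722
p-value = 0.4736

Since p-value > α = 0.1, we fail to reject H₀.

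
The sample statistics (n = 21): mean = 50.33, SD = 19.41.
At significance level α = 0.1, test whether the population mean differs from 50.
One-sample t-test:
H₀: μ = 50
H₁: μ ≠ 50
df = n - 1 = 20
t = (x̄ - μ₀) / (s/√n) = (50.33 - 50) / (19.41/√21) = 0.078
p-value = 0.9387

Since p-value > α = 0.1, we fail to reject H₀.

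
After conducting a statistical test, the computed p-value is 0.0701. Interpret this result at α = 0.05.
Since p = 0.0701 > α = 0.05, fail to reject H₀.
There is insufficient evidence to reject the null hypothesis; the result is not statistically significant at the 0.05 level.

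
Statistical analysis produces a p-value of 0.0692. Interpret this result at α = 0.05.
Since p = 0.0692 > α = 0.05, fail to reject H₀.
There is insufficient evidence to reject the null hypothesis; the result is not statistically significant at the 0.05 level.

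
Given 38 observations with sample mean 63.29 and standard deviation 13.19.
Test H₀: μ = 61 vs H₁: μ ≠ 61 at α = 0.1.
One-sample t-test:
H₀: μ = 61
H₁: μ ≠ 61
df = n - 1 = 37
t = (x̄ - μ₀) / (s/√n) = (63.29 - 61) / (13.19/√38) = 1.070
p-value = 0.2914

Since p-value > α = 0.1, we fail to reject H₀.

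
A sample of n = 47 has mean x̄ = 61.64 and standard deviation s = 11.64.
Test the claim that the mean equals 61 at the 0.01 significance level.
One-sample t-test:
H₀: μ = 61
H₁: μ ≠ 61
df = n - 1 = 46
t = (x̄ - μ₀) / (s/√n) = (61.64 - 61) / (11.64/√47) = 0.377
p-value = 0.7079

Since p-value > α = 0.01, we fail to reject H₀.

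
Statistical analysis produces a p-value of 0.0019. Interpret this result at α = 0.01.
Since p = 0.0019 < α = 0.01, reject H₀.
There is sufficient evidence to reject the null hypothesis; the result is statistically significant at the 0.01 level.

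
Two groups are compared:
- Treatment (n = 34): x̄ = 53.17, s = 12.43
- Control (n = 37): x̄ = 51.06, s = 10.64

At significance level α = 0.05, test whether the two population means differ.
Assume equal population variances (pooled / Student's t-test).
Student's two-sample t-test (equal variances):
H₀: μ₁ = μ₂
H₁: μ₁ ≠ μ₂
df = n₁ + n₂ - 2 = 69
Pooled variance s_p² = [(n₁-1)s₁² + (n₂-1)s₂²] / (n₁ + n₂ - 2) = [(33)(12.43²) + (36)(10.64²)] / 69 = 132.9595
SE = √(s_p²(1/n₁ + 1/n₂)) = √(132.9595 × (1/34 + 1/37)) = 2.7394
t = (x̄₁ - x̄₂) / SE = (53.17 - 51.06) / 2.7394 = 2.11 / 2.7394 = 0.770
p-value = 0.4438

Since p-value > α = 0.05, we fail to reject H₀.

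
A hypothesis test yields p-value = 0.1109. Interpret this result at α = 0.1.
Since p = 0.1109 > α = 0.1, fail to reject H₀.
There is insufficient evidence to reject the null hypothesis; the result is not statistically significant at the 0.1 level.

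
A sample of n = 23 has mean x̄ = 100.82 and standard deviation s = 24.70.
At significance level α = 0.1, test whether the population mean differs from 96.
One-sample t-test:
H₀: μ = 96
H₁: μ ≠ 96
df = n - 1 = 22
t = (x̄ - μ₀) / (s/√n) = (100.82 - 96) / (24.70/√23) = 0.936
p-value = 0.3595

Since p-value > α = 0.1, we fail to reject H₀.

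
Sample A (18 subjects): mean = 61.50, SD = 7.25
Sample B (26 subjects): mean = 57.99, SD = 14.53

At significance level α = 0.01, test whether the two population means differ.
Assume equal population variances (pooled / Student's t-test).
Student's two-sample t-test (equal variances):
H₀: μ₁ = μ₂
H₁: μ₁ ≠ μ₂
df = n₁ + n₂ - 2 = 42
Pooled variance s_p² = [(n₁-1)s₁² + (n₂-1)s₂²] / (n₁ + n₂ - 2) = [(17)(7.25²) + (25)(14.53²)] / 42 = 146.9425
SE = √(s_p²(1/n₁ + 1/n₂)) = √(146.9425 × (1/18 + 1/26)) = 3.7169
t = (x̄₁ - x̄₂) / SE = (61.50 - 57.99) / 3.7169 = 3.51 / 3.7169 = 0.944
p-value = 0.3504

Since p-value > α = 0.01, we fail to reject H₀.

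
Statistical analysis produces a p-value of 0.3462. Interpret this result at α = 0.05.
Since p = 0.3462 > α = 0.05, fail to reject H₀.
There is insufficient evidence to reject the null hypothesis; the result is not statistically significant at the 0.05 level.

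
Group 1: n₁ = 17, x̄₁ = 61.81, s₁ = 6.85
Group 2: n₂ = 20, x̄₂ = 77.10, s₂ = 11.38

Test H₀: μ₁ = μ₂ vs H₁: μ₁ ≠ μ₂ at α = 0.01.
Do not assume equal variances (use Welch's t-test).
Welch's two-sample t-test:
H₀: μ₁ = μ₂
H₁: μ₁ ≠ μ₂
s₁²/n₁ = 6.85²/17 = 2.7601,  s₂²/n₂ = 11.38²/20 = 6.4752
SE = √(s₁²/n₁ + s₂²/n₂) = √(2.7601 + 6.4752) = 3.0390
df (Welch-Satterthwaite) = (s₁²/n₁ + s₂²/n₂)² / [(s₁²/n₁)²/(n₁-1) + (s₂²/n₂)²/(n₂-1)] ≈ 31.79
t = (x̄₁ - x̄₂) / SE = (61.81 - 77.10) / 3.0390 = -15.29 / 3.0390 = -5.031
p-value < 0.0001

Since p-value < α = 0.01, we reject H₀.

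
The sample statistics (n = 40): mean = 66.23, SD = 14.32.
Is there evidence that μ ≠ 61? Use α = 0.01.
One-sample t-test:
H₀: μ = 61
H₁: μ ≠ 61
df = n - 1 = 39
t = (x̄ - μ₀) / (s/√n) = (66.23 - 61) / (14.32/√40) = 2.310
p-value = 0.0263

Since p-value > α = 0.01, we fail to reject H₀.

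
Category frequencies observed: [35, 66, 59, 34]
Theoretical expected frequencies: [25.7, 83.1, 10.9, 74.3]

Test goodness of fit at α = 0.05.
Chi-square goodness of fit test:
H₀: observed counts match expected distribution
H₁: observed counts differ from expected distribution
df = k - 1 = 3
χ² = Σ(O - E)²/E
   = (35 - 25.7)²/25.7 + (66 - 83.1)²/83.1 + (59 - 10.9)²/10.9 + (34 - 74.3)²/74.3
   = 3.365 + 3.519 + 212.258 + 21.859
   = 241.00
p-value < 0.0001

Since p-value < α = 0.05, we reject H₀.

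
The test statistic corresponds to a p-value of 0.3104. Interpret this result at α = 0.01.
Since p = 0.3104 > α = 0.01, fail to reject H₀.
There is insufficient evidence to reject the null hypothesis; the result is not statistically significant at the 0.01 level.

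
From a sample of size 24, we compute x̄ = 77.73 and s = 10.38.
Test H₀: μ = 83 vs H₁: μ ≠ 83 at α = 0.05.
One-sample t-test:
H₀: μ = 83
H₁: μ ≠ 83
df = n - 1 = 23
t = (x̄ - μ₀) / (s/√n) = (77.73 - 83) / (10.38/√24) = -2.487
p-value = 0.0206

Since p-value < α = 0.05, we reject H₀.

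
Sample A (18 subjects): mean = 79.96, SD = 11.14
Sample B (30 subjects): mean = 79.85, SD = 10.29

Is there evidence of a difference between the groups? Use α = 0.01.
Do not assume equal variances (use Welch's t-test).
Welch's two-sample t-test:
H₀: μ₁ = μ₂
H₁: μ₁ ≠ μ₂
s₁²/n₁ = 11.14²/18 = 6.8944,  s₂²/n₂ = 10.29²/30 = 3.5295
SE = √(s₁²/n₁ + s₂²/n₂) = √(6.8944 + 3.5295) = 3.2286
df (Welch-Satterthwaite) = (s₁²/n₁ + s₂²/n₂)² / [(s₁²/n₁)²/(n₁-1) + (s₂²/n₂)²/(n₂-1)] ≈ 33.69
t = (x̄₁ - x̄₂) / SE = (79.96 - 79.85) / 3.2286 = 0.11 / 3.2286 = 0.034
p-value = 0.9730

Since p-value > α = 0.01, we fail to reject H₀.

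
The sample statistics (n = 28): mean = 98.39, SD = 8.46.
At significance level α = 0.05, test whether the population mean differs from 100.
One-sample t-test:
H₀: μ = 100
H₁: μ ≠ 100
df = n - 1 = 27
t = (x̄ - μ₀) / (s/√n) = (98.39 - 100) / (8.46/√28) = -1.007
p-value = 0.3229

Since p-value > α = 0.05, we fail to reject H₀.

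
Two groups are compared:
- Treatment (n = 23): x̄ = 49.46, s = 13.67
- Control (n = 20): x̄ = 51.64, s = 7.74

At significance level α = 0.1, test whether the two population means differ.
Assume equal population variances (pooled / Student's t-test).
Student's two-sample t-test (equal variances):
H₀: μ₁ = μ₂
H₁: μ₁ ≠ μ₂
df = n₁ + n₂ - 2 = 41
Pooled variance s_p² = [(n₁-1)s₁² + (n₂-1)s₂²] / (n₁ + n₂ - 2) = [(22)(13.67²) + (19)(7.74²)] / 41 = 128.0332
SE = √(s_p²(1/n₁ + 1/n₂)) = √(128.0332 × (1/23 + 1/20)) = 3.4595
t = (x̄₁ - x̄₂) / SE = (49.46 - 51.64) / 3.4595 = -2.18 / 3.4595 = -0.630
p-value = 0.5321

Since p-value > α = 0.1, we fail to reject H₀.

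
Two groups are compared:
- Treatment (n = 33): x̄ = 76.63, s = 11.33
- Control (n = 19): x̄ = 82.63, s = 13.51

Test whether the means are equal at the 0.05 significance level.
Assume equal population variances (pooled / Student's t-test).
Student's two-sample t-test (equal variances):
H₀: μ₁ = μ₂
H₁: μ₁ ≠ μ₂
df = n₁ + n₂ - 2 = 50
Pooled variance s_p² = [(n₁-1)s₁² + (n₂-1)s₂²] / (n₁ + n₂ - 2) = [(32)(11.33²) + (18)(13.51²)] / 50 = 147.8633
SE = √(s_p²(1/n₁ + 1/n₂)) = √(147.8633 × (1/33 + 1/19)) = 3.5019
t = (x̄₁ - x̄₂) / SE = (76.63 - 82.63) / 3.5019 = -6.00 / 3.5019 = -1.713
p-value = 0.0928

Since p-value > α = 0.05, we fail to reject H₀.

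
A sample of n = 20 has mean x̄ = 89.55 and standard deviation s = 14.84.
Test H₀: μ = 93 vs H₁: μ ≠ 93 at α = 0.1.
One-sample t-test:
H₀: μ = 93
H₁: μ ≠ 93
df = n - 1 = 19
t = (x̄ - μ₀) / (s/√n) = (89.55 - 93) / (14.84/√20) = -1.040
p-value = 0.3115

Since p-value > α = 0.1, we fail to reject H₀.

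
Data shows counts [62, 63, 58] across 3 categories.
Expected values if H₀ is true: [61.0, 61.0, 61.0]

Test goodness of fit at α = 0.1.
Chi-square goodness of fit test:
H₀: observed counts match expected distribution
H₁: observed counts differ from expected distribution
df = k - 1 = 2
χ² = Σ(O - E)²/E
   = (62 - 61.0)²/61.0 + (63 - 61.0)²/61.0 + (58 - 61.0)²/61.0
   = 0.016 + 0.066 + 0.148
   = 0.23
p-value = 0.8916

Since p-value > α = 0.1, we fail to reject H₀.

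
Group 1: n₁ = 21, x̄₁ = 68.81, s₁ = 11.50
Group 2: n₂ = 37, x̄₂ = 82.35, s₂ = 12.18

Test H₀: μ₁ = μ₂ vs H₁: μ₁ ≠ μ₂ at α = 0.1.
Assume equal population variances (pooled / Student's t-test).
Student's two-sample t-test (equal variances):
H₀: μ₁ = μ₂
H₁: μ₁ ≠ μ₂
df = n₁ + n₂ - 2 = 56
Pooled variance s_p² = [(n₁-1)s₁² + (n₂-1)s₂²] / (n₁ + n₂ - 2) = [(20)(11.50²) + (36)(12.18²)] / 56 = 142.6015
SE = √(s_p²(1/n₁ + 1/n₂)) = √(142.6015 × (1/21 + 1/37)) = 3.2626
t = (x̄₁ - x̄₂) / SE = (68.81 - 82.35) / 3.2626 = -13.54 / 3.2626 = -4.150
p-value = 0.0001

Since p-value < α = 0.1, we reject H₀.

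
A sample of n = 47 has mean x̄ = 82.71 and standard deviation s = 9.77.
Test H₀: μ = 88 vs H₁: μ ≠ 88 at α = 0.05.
One-sample t-test:
H₀: μ = 88
H₁: μ ≠ 88
df = n - 1 = 46
t = (x̄ - μ₀) / (s/√n) = (82.71 - 88) / (9.77/√47) = -3.712
p-value = 0.0006

Since p-value < α = 0.05, we reject H₀.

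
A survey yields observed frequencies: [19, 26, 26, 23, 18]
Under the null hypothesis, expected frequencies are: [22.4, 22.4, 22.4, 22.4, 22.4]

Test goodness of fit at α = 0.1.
Chi-square goodness of fit test:
H₀: observed counts match expected distribution
H₁: observed counts differ from expected distribution
df = k - 1 = 4
χ² = Σ(O - E)²/E
   = (19 - 22.4)²/22.4 + (26 - 22.4)²/22.4 + (26 - 22.4)²/22.4 + (23 - 22.4)²/22.4 + (18 - 22.4)²/22.4
   = 0.516 + 0.579 + 0.579 + 0.016 + 0.864
   = 2.55
p-value = 0.6351

Since p-value > α = 0.1, we fail to reject H₀.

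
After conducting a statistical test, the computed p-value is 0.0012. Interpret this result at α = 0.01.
Since p = 0.0012 < α = 0.01, reject H₀.
There is sufficient evidence to reject the null hypothesis; the result is statistically significant at the 0.01 level.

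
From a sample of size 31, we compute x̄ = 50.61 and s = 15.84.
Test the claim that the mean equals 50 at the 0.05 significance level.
One-sample t-test:
H₀: μ = 50
H₁: μ ≠ 50
df = n - 1 = 30
t = (x̄ - μ₀) / (s/√n) = (50.61 - 50) / (15.84/√31) = 0.214
p-value = 0.8317

Since p-value > α = 0.05, we fail to reject H₀.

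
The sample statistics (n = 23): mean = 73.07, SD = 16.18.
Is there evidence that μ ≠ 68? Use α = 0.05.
One-sample t-test:
H₀: μ = 68
H₁: μ ≠ 68
df = n - 1 = 22
t = (x̄ - μ₀) / (s/√n) = (73.07 - 68) / (16.18/√23) = 1.503
p-value = 0.1471

Since p-value > α = 0.05, we fail to reject H₀.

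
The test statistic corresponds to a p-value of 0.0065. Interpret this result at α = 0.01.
Since p = 0.0065 < α = 0.01, reject H₀.
There is sufficient evidence to reject the null hypothesis; the result is statistically significant at the 0.01 level.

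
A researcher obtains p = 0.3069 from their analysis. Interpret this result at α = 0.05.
Since p = 0.3069 > α = 0.05, fail to reject H₀.
There is insufficient evidence to reject the null hypothesis; the result is not statistically significant at the 0.05 level.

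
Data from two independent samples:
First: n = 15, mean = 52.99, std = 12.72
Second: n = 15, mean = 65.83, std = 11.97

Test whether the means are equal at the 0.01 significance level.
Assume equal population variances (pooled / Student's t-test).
Student's two-sample t-test (equal variances):
H₀: μ₁ = μ₂
H₁: μ₁ ≠ μ₂
df = n₁ + n₂ - 2 = 28
Pooled variance s_p² = [(n₁-1)s₁² + (n₂-1)s₂²] / (n₁ + n₂ - 2) = [(14)(12.72²) + (14)(11.97²)] / 28 = 152.5396
SE = √(s_p²(1/n₁ + 1/n₂)) = √(152.5396 × (1/15 + 1/15)) = 4.5098
t = (x̄₁ - x̄₂) / SE = (52.99 - 65.83) / 4.5098 = -12.84 / 4.5098 = -2.847
p-value = 0.0082

Since p-value < α = 0.01, we reject H₀.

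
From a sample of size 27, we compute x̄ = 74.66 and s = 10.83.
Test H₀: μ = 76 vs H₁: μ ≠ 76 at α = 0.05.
One-sample t-test:
H₀: μ = 76
H₁: μ ≠ 76
df = n - 1 = 26
t = (x̄ - μ₀) / (s/√n) = (74.66 - 76) / (10.83/√27) = -0.643
p-value = 0.5259

Since p-value > α = 0.05, we fail to reject H₀.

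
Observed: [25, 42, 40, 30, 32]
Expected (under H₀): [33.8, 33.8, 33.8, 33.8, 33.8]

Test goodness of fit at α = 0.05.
Chi-square goodness of fit test:
H₀: observed counts match expected distribution
H₁: observed counts differ from expected distribution
df = k - 1 = 4
χ² = Σ(O - E)²/E
   = (25 - 33.8)²/33.8 + (42 - 33.8)²/33.8 + (40 - 33.8)²/33.8 + (30 - 33.8)²/33.8 + (32 - 33.8)²/33.8
   = 2.291 + 1.989 + 1.137 + 0.427 + 0.096
   = 5.94
p-value = 0.2036

Since p-value > α = 0.05, we fail to reject H₀.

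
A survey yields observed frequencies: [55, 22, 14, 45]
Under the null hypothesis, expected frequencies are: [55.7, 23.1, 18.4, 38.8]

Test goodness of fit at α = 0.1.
Chi-square goodness of fit test:
H₀: observed counts match expected distribution
H₁: observed counts differ from expected distribution
df = k - 1 = 3
χ² = Σ(O - E)²/E
   = (55 - 55.7)²/55.7 + (22 - 23.1)²/23.1 + (14 - 18.4)²/18.4 + (45 - 38.8)²/38.8
   = 0.009 + 0.052 + 1.052 + 0.991
   = 2.10
p-value = 0.5511

Since p-value > α = 0.1, we fail to reject H₀.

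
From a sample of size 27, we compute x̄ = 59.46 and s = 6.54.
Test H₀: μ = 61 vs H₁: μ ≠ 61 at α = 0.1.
One-sample t-test:
H₀: μ = 61
H₁: μ ≠ 61
df = n - 1 = 26
t = (x̄ - μ₀) / (s/√n) = (59.46 - 61) / (6.54/√27) = -1.224
p-value = 0.2321

Since p-value > α = 0.1, we fail to reject H₀.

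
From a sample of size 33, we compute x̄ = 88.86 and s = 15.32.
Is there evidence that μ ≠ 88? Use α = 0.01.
One-sample t-test:
H₀: μ = 88
H₁: μ ≠ 88
df = n - 1 = 32
t = (x̄ - μ₀) / (s/√n) = (88.86 - 88) / (15.32/√33) = 0.322
p-value = 0.7492

Since p-value > α = 0.01, we fail to reject H₀.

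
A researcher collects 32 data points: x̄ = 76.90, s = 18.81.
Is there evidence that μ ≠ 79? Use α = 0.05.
One-sample t-test:
H₀: μ = 79
H₁: μ ≠ 79
df = n - 1 = 31
t = (x̄ - μ₀) / (s/√n) = (76.90 - 79) / (18.81/√32) = -0.632
p-value = 0.5323

Since p-value > α = 0.05, we fail to reject H₀.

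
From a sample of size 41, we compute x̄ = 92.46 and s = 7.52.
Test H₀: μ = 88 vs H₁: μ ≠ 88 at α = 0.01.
One-sample t-test:
H₀: μ = 88
H₁: μ ≠ 88
df = n - 1 = 40
t = (x̄ - μ₀) / (s/√n) = (92.46 - 88) / (7.52/√41) = 3.798
p-value = 0.0005

Since p-value < α = 0.01, we reject H₀.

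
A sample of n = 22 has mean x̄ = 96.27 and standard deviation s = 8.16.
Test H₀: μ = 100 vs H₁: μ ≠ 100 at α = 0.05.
One-sample t-test:
H₀: μ = 100
H₁: μ ≠ 100
df = n - 1 = 21
t = (x̄ - μ₀) / (s/√n) = (96.27 - 100) / (8.16/√22) = -2.144
p-value = 0.0439

Since p-value < α = 0.05, we reject H₀.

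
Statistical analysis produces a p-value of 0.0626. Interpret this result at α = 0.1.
Since p = 0.0626 < α = 0.1, reject H₀.
There is sufficient evidence to reject the null hypothesis; the result is statistically significant at the 0.1 level.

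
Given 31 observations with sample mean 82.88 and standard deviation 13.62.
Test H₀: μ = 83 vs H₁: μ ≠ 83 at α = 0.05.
One-sample t-test:
H₀: μ = 83
H₁: μ ≠ 83
df = n - 1 = 30
t = (x̄ - μ₀) / (s/√n) = (82.88 - 83) / (13.62/√31) = -0.049
p-value = 0.9612

Since p-value > α = 0.05, we fail to reject H₀.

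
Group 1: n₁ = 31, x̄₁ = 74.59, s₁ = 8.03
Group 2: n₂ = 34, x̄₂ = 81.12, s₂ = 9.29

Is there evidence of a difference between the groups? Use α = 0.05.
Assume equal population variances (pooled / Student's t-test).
Student's two-sample t-test (equal variances):
H₀: μ₁ = μ₂
H₁: μ₁ ≠ μ₂
df = n₁ + n₂ - 2 = 63
Pooled variance s_p² = [(n₁-1)s₁² + (n₂-1)s₂²] / (n₁ + n₂ - 2) = [(30)(8.03²) + (33)(9.29²)] / 63 = 75.9121
SE = √(s_p²(1/n₁ + 1/n₂)) = √(75.9121 × (1/31 + 1/34)) = 2.1637
t = (x̄₁ - x̄₂) / SE = (74.59 - 81.12) / 2.1637 = -6.53 / 2.1637 = -3.018
p-value = 0.0037

Since p-value < α = 0.05, we reject H₀.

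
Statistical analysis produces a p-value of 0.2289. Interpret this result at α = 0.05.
Since p = 0.2289 > α = 0.05, fail to reject H₀.
There is insufficient evidence to reject the null hypothesis; the result is not statistically significant at the 0.05 level.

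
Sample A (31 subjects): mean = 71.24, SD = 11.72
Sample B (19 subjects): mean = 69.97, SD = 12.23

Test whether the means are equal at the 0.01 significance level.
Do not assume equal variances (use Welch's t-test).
Welch's two-sample t-test:
H₀: μ₁ = μ₂
H₁: μ₁ ≠ μ₂
s₁²/n₁ = 11.72²/31 = 4.4309,  s₂²/n₂ = 12.23²/19 = 7.8723
SE = √(s₁²/n₁ + s₂²/n₂) = √(4.4309 + 7.8723) = 3.5076
df (Welch-Satterthwaite) = (s₁²/n₁ + s₂²/n₂)² / [(s₁²/n₁)²/(n₁-1) + (s₂²/n₂)²/(n₂-1)] ≈ 36.94
t = (x̄₁ - x̄₂) / SE = (71.24 - 69.97) / 3.5076 = 1.27 / 3.5076 = 0.362
p-value = 0.7194

Since p-value > α = 0.01, we fail to reject H₀.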